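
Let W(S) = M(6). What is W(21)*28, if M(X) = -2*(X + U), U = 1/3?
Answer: -1064/3 ≈ -354.67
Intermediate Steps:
U = ⅓ (U = 1*(⅓) = ⅓ ≈ 0.33333)
M(X) = -⅔ - 2*X (M(X) = -2*(X + ⅓) = -2*(⅓ + X) = -⅔ - 2*X)
W(S) = -38/3 (W(S) = -⅔ - 2*6 = -⅔ - 12 = -38/3)
W(21)*28 = -38/3*28 = -1064/3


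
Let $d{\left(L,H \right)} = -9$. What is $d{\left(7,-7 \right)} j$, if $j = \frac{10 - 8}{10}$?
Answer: $- \frac{9}{5} \approx -1.8$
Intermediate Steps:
$j = \frac{1}{5}$ ($j = \frac{1}{10} \cdot 2 = \frac{1}{5} \approx 0.2$)
$d{\left(7,-7 \right)} j = \left(-9\right) \frac{1}{5} = - \frac{9}{5}$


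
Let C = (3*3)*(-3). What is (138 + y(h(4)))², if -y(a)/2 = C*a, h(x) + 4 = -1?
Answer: 17424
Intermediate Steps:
C = -27 (C = 9*(-3) = -27)
h(x) = -5 (h(x) = -4 - 1 = -5)
y(a) = 54*a (y(a) = -(-54)*a = 54*a)
(138 + y(h(4)))² = (138 + 54*(-5))² = (138 - 270)² = (-132)² = 17424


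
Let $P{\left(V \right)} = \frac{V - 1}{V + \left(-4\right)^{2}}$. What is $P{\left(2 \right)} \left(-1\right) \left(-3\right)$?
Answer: $\frac{1}{6} \approx 0.16667$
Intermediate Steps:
$P{\left(V \right)} = \frac{-1 + V}{16 + V}$ ($P{\left(V \right)} = \frac{-1 + V}{V + 16} = \frac{-1 + V}{16 + V}$)
$P{\left(2 \right)} \left(-1\right) \left(-3\right) = \frac{-1 + 2}{16 + 2} \left(-1\right) \left(-3\right) = \frac{1}{18} \cdot 1 \left(-1\right) \left(-3\right) = \frac{1}{18} \left(-1\right) \left(-3\right) = \left(- \frac{1}{18}\right) \left(-3\right) = \frac{1}{6}$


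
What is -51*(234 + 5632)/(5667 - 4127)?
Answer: -21369/110 ≈ -194.26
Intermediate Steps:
-51*(234 + 5632)/(5667 - 4127) = -299166/1540 = -51*419/110 = -21369/110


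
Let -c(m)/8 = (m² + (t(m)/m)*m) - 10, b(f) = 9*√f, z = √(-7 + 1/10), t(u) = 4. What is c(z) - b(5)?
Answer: 516/5 - 9*√5 ≈ 83.075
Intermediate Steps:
z = I*√690/10 (z = √(-7 + ⅒) = √(-69/10) = I*√690/10 ≈ 2.6268*I)
c(m) = 48 - 8*m² (c(m) = -8*((m² + (4/m)*m) - 10) = -8*((m² + 4) - 10) = -8*((4 + m²) - 10) = -8*(-6 + m²) = 48 - 8*m²)
c(z) - b(5) = (48 - 8*(I*√690/10)²) - 9*√5 = (48 - 8*(-69/10)) - 9*√5 = (48 + 276/5) - 9*√5 = 516/5 - 9*√5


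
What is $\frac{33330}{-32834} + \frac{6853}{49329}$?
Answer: $- \frac{101366012}{115690599} \approx -0.87618$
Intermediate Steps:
$\frac{33330}{-32834} + \frac{6853}{49329} = 33330 \left(- \frac{1}{32834}\right) + 6853 \cdot \frac{1}{49329} = - \frac{16665}{16417} + \frac{979}{7047} = - \frac{101366012}{115690599}$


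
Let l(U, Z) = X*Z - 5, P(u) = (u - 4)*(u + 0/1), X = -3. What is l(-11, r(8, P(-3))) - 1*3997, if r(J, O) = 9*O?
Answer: -4569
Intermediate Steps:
P(u) = u*(-4 + u) (P(u) = (-4 + u)*(u + 0*1) = (-4 + u)*(u + 0) = (-4 + u)*u = u*(-4 + u))
l(U, Z) = -5 - 3*Z (l(U, Z) = -3*Z - 5 = -5 - 3*Z)
l(-11, r(8, P(-3))) - 1*3997 = (-5 - 27*(-3*(-4 - 3))) - 1*3997 = (-5 - 27*(-3*(-7))) - 3997 = (-5 - 27*21) - 3997 = (-5 - 3*189) - 3997 = (-5 - 567) - 3997 = -572 - 3997 = -4569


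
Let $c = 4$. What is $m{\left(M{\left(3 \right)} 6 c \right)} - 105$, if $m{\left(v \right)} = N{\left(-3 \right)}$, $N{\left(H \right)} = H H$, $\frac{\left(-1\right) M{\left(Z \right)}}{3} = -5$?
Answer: $-96$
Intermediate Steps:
$M{\left(Z \right)} = 15$ ($M{\left(Z \right)} = \left(-3\right) \left(-5\right) = 15$)
$N{\left(H \right)} = H^{2}$
$m{\left(v \right)} = 9$ ($m{\left(v \right)} = \left(-3\right)^{2} = 9$)
$m{\left(M{\left(3 \right)} 6 c \right)} - 105 = 9 - 105 = -96$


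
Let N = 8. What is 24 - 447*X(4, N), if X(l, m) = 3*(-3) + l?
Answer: 2259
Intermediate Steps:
X(l, m) = -9 + l
24 - 447*X(4, N) = 24 - 447*(-9 + 4) = 24 - 447*(-5) = 24 + 2235 = 2259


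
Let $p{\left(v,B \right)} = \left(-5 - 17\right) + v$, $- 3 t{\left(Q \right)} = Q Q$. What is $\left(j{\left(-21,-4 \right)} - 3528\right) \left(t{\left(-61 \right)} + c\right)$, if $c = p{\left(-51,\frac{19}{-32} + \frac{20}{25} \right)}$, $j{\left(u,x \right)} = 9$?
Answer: $4621620$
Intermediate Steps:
$t{\left(Q \right)} = - \frac{Q^{2}}{3}$ ($t{\left(Q \right)} = - \frac{Q Q}{3} = - \frac{Q^{2}}{3}$)
$p{\left(v,B \right)} = -22 + v$
$c = -73$ ($c = -22 - 51 = -73$)
$\left(j{\left(-21,-4 \right)} - 3528\right) \left(t{\left(-61 \right)} + c\right) = \left(9 - 3528\right) \left(- \frac{\left(-61\right)^{2}}{3} - 73\right) = - 3519 \left(\left(- \frac{1}{3}\right) 3721 - 73\right) = - 3519 \left(- \frac{3721}{3} - 73\right) = \left(-3519\right) \left(- \frac{3940}{3}\right) = 4621620$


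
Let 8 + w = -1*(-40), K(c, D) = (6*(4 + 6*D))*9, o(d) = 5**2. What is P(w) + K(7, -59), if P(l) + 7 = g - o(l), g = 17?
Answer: -18915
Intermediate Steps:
o(d) = 25
K(c, D) = 216 + 324*D (K(c, D) = (24 + 36*D)*9 = 216 + 324*D)
w = 32 (w = -8 - 1*(-40) = -8 + 40 = 32)
P(l) = -15 (P(l) = -7 + (17 - 1*25) = -7 + (17 - 25) = -7 - 8 = -15)
P(w) + K(7, -59) = -15 + (216 + 324*(-59)) = -15 + (216 - 19116) = -15 - 18900 = -18915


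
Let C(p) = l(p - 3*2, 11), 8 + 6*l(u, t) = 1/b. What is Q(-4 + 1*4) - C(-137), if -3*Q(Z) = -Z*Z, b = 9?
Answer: 71/54 ≈ 1.3148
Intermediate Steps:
l(u, t) = -71/54 (l(u, t) = -4/3 + (1/6)/9 = -4/3 + (1/6)*(1/9) = -4/3 + 1/54 = -71/54)
C(p) = -71/54
Q(Z) = Z**2/3 (Q(Z) = -(-1)*Z*Z/3 = -(-1)*Z**2/3 = Z**2/3)
Q(-4 + 1*4) - C(-137) = (-4 + 1*4)**2/3 - 1*(-71/54) = (-4 + 4)**2/3 + 71/54 = (1/3)*0**2 + 71/54 = (1/3)*0 + 71/54 = 0 + 71/54 = 71/54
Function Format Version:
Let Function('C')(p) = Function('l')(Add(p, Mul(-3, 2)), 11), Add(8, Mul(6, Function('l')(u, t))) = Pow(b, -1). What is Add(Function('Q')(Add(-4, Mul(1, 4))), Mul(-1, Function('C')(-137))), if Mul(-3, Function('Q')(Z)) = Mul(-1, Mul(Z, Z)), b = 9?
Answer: Rational(71, 54) ≈ 1.3148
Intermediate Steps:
Function('l')(u, t) = Rational(-71, 54) (Function('l')(u, t) = Add(Rational(-4, 3), Mul(Rational(1, 6), Pow(9, -1))) = Add(Rational(-4, 3), Mul(Rational(1, 6), Rational(1, 9))) = Add(Rational(-4, 3), Rational(1, 54)) = Rational(-71, 54))
Function('C')(p) = Rational(-71, 54)
Function('Q')(Z) = Mul(Rational(1, 3), Pow(Z, 2)) (Function('Q')(Z) = Mul(Rational(-1, 3), Mul(-1, Mul(Z, Z))) = Mul(Rational(-1, 3), Mul(-1, Pow(Z, 2))) = Mul(Rational(1, 3), Pow(Z, 2)))
Add(Function('Q')(Add(-4, Mul(1, 4))), Mul(-1, Function('C')(-137))) = Add(Mul(Rational(1, 3), Pow(Add(-4, Mul(1, 4)), 2)), Mul(-1, Rational(-71, 54))) = Add(Mul(Rational(1, 3), Pow(Add(-4, 4), 2)), Rational(71, 54)) = Add(Mul(Rational(1, 3), Pow(0, 2)), Rational(71, 54)) = Add(Mul(Rational(1, 3), 0), Rational(71, 54)) = Add(0, Rational(71, 54)) = Rational(71, 54)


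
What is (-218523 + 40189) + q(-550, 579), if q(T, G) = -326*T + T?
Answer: 416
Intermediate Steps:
q(T, G) = -325*T
(-218523 + 40189) + q(-550, 579) = (-218523 + 40189) - 325*(-550) = -178334 + 178750 = 416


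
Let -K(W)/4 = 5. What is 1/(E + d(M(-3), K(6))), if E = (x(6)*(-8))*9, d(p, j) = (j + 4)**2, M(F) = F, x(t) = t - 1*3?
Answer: 1/40 ≈ 0.025000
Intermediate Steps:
K(W) = -20 (K(W) = -4*5 = -20)
x(t) = -3 + t (x(t) = t - 3 = -3 + t)
d(p, j) = (4 + j)**2
E = -216 (E = ((-3 + 6)*(-8))*9 = (3*(-8))*9 = -24*9 = -216)
1/(E + d(M(-3), K(6))) = 1/(-216 + (4 - 20)**2) = 1/(-216 + (-16)**2) = 1/(-216 + 256) = 1/40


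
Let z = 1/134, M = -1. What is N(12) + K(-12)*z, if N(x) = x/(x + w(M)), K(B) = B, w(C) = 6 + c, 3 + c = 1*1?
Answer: 177/268 ≈ 0.66045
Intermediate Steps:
c = -2 (c = -3 + 1*1 = -3 + 1 = -2)
w(C) = 4 (w(C) = 6 - 2 = 4)
N(x) = x/(4 + x) (N(x) = x/(x + 4) = x/(4 + x))
z = 1/134 ≈ 0.0074627
N(12) + K(-12)*z = 12/(4 + 12) - 12*1/134 = 12/16 - 6/67 = 12*(1/16) - 6/67 = 3/4 - 6/67 = 177/268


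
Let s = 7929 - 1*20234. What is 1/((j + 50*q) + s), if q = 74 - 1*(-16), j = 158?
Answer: -1/7647 ≈ -0.00013077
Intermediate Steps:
q = 90 (q = 74 + 16 = 90)
s = -12305 (s = 7929 - 20234 = -12305)
1/((j + 50*q) + s) = 1/((158 + 50*90) - 12305) = 1/((158 + 4500) - 12305) = 1/(4658 - 12305) = 1/(-7647) = -1/7647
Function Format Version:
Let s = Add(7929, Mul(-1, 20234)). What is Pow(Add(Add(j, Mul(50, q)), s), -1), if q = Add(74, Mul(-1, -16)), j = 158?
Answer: Rational(-1, 7647) ≈ -0.00013077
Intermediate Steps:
q = 90 (q = Add(74, 16) = 90)
s = -12305 (s = Add(7929, -20234) = -12305)
Pow(Add(Add(j, Mul(50, q)), s), -1) = Pow(Add(Add(158, Mul(50, 90)), -12305), -1) = Pow(Add(Add(158, 4500), -12305), -1) = Pow(Add(4658, -12305), -1) = Pow(-7647, -1) = Rational(-1, 7647)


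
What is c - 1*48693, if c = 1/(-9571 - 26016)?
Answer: -1732837792/35587 ≈ -48693.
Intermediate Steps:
c = -1/35587 (c = 1/(-35587) = -1/35587 ≈ -2.8100e-5)
c - 1*48693 = -1/35587 - 1*48693 = -1/35587 - 48693 = -1732837792/35587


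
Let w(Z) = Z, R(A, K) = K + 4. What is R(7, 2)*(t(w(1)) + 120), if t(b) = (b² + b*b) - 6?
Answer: 696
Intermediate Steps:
R(A, K) = 4 + K
t(b) = -6 + 2*b² (t(b) = (b² + b²) - 6 = 2*b² - 6 = -6 + 2*b²)
R(7, 2)*(t(w(1)) + 120) = (4 + 2)*((-6 + 2*1²) + 120) = 6*((-6 + 2*1) + 120) = 6*((-6 + 2) + 120) = 6*(-4 + 120) = 6*116 = 696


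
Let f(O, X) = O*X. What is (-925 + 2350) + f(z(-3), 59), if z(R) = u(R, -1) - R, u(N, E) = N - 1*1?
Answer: 1366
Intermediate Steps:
u(N, E) = -1 + N (u(N, E) = N - 1 = -1 + N)
z(R) = -1 (z(R) = (-1 + R) - R = -1)
(-925 + 2350) + f(z(-3), 59) = (-925 + 2350) - 1*59 = 1425 - 59 = 1366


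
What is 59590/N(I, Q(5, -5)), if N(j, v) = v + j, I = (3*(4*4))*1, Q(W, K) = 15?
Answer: 59590/63 ≈ 945.87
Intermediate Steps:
I = 48 (I = (3*16)*1 = 48*1 = 48)
N(j, v) = j + v
59590/N(I, Q(5, -5)) = 59590/(48 + 15) = 59590/63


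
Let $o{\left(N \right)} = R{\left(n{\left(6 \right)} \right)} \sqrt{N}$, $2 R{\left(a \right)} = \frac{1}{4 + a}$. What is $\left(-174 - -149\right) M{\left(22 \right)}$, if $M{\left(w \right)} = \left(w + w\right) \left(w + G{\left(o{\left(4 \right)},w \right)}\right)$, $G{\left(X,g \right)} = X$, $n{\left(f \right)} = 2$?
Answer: $- \frac{73150}{3} \approx -24383.0$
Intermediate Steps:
$R{\left(a \right)} = \frac{1}{2 \left(4 + a\right)}$
$o{\left(N \right)} = \frac{\sqrt{N}}{12}$ ($o{\left(N \right)} = \frac{1}{2 \left(4 + 2\right)} \sqrt{N} = \frac{1}{2 \cdot 6} \sqrt{N} = \frac{1}{2} \cdot \frac{1}{6} \sqrt{N} = \frac{\sqrt{N}}{12}$)
$M{\left(w \right)} = 2 w \left(\frac{1}{6} + w\right)$ ($M{\left(w \right)} = \left(w + w\right) \left(w + \frac{\sqrt{4}}{12}\right) = 2 w \left(w + \frac{1}{12} \cdot 2\right) = 2 w \left(w + \frac{1}{6}\right) = 2 w \left(\frac{1}{6} + w\right)$)
$\left(-174 - -149\right) M{\left(22 \right)} = \left(-174 - -149\right) \frac{1}{3} \cdot 22 \left(1 + 6 \cdot 22\right) = \left(-174 + 149\right) \frac{1}{3} \cdot 22 \left(1 + 132\right) = - 25 \cdot \frac{1}{3} \cdot 22 \cdot 133 = \left(-25\right) \frac{2926}{3} = - \frac{73150}{3}$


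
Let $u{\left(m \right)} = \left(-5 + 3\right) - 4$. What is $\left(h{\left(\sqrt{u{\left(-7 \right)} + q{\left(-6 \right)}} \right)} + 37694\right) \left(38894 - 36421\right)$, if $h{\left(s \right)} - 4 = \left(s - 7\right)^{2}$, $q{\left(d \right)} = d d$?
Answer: $93422521 - 34622 \sqrt{30} \approx 9.3233 \cdot 10^{7}$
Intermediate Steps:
$q{\left(d \right)} = d^{2}$
$u{\left(m \right)} = -6$ ($u{\left(m \right)} = -2 - 4 = -6$)
$h{\left(s \right)} = 4 + \left(-7 + s\right)^{2}$ ($h{\left(s \right)} = 4 + \left(s - 7\right)^{2} = 4 + \left(-7 + s\right)^{2}$)
$\left(h{\left(\sqrt{u{\left(-7 \right)} + q{\left(-6 \right)}} \right)} + 37694\right) \left(38894 - 36421\right) = \left(\left(4 + \left(-7 + \sqrt{-6 + \left(-6\right)^{2}}\right)^{2}\right) + 37694\right) \left(38894 - 36421\right) = \left(\left(4 + \left(-7 + \sqrt{-6 + 36}\right)^{2}\right) + 37694\right) 2473 = \left(\left(4 + \left(-7 + \sqrt{30}\right)^{2}\right) + 37694\right) 2473 = \left(37698 + \left(-7 + \sqrt{30}\right)^{2}\right) 2473 = 93227154 + 2473 \left(-7 + \sqrt{30}\right)^{2}$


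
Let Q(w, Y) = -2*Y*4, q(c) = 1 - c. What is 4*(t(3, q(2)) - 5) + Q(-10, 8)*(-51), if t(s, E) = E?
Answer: 3240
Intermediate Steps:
Q(w, Y) = -8*Y
4*(t(3, q(2)) - 5) + Q(-10, 8)*(-51) = 4*((1 - 1*2) - 5) - 8*8*(-51) = 4*((1 - 2) - 5) - 64*(-51) = 4*(-1 - 5) + 3264 = 4*(-6) + 3264 = -24 + 3264 = 3240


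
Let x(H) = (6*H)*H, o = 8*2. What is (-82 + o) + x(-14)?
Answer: 1110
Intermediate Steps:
o = 16
x(H) = 6*H²
(-82 + o) + x(-14) = (-82 + 16) + 6*(-14)² = -66 + 6*196 = -66 + 1176 = 1110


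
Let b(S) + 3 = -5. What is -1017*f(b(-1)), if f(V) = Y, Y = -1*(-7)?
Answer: -7119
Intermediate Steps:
Y = 7
b(S) = -8 (b(S) = -3 - 5 = -8)
f(V) = 7
-1017*f(b(-1)) = -1017*7 = -7119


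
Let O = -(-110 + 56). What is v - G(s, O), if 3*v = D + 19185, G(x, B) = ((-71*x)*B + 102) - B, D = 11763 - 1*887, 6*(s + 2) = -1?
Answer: 4996/3 ≈ 1665.3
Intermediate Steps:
s = -13/6 (s = -2 + (1/6)*(-1) = -2 - 1/6 = -13/6 ≈ -2.1667)
D = 10876 (D = 11763 - 887 = 10876)
O = 54 (O = -1*(-54) = 54)
G(x, B) = 102 - B - 71*B*x (G(x, B) = (-71*B*x + 102) - B = (102 - 71*B*x) - B = 102 - B - 71*B*x)
v = 30061/3 (v = (10876 + 19185)/3 = (1/3)*30061 = 30061/3 ≈ 10020.)
v - G(s, O) = 30061/3 - (102 - 1*54 - 71*54*(-13/6)) = 30061/3 - (102 - 54 + 8307) = 30061/3 - 1*8355 = 30061/3 - 8355 = 4996/3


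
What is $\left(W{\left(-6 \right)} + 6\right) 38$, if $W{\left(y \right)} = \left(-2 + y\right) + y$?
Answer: $-304$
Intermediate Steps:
$W{\left(y \right)} = -2 + 2 y$
$\left(W{\left(-6 \right)} + 6\right) 38 = \left(\left(-2 + 2 \left(-6\right)\right) + 6\right) 38 = \left(\left(-2 - 12\right) + 6\right) 38 = \left(-14 + 6\right) 38 = \left(-8\right) 38 = -304$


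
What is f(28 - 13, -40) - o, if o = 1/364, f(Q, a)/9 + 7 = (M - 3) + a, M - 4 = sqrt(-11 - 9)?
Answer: -150697/364 + 18*I*sqrt(5) ≈ -414.0 + 40.249*I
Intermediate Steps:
M = 4 + 2*I*sqrt(5) (M = 4 + sqrt(-11 - 9) = 4 + sqrt(-20) = 4 + 2*I*sqrt(5) ≈ 4.0 + 4.4721*I)
f(Q, a) = -54 + 9*a + 18*I*sqrt(5) (f(Q, a) = -63 + 9*(((4 + 2*I*sqrt(5)) - 3) + a) = -63 + 9*((1 + 2*I*sqrt(5)) + a) = -63 + 9*(1 + a + 2*I*sqrt(5)) = -63 + (9 + 9*a + 18*I*sqrt(5)) = -54 + 9*a + 18*I*sqrt(5))
o = 1/364 ≈ 0.0027473
f(28 - 13, -40) - o = (-54 + 9*(-40) + 18*I*sqrt(5)) - 1*1/364 = (-54 - 360 + 18*I*sqrt(5)) - 1/364 = (-414 + 18*I*sqrt(5)) - 1/364 = -150697/364 + 18*I*sqrt(5)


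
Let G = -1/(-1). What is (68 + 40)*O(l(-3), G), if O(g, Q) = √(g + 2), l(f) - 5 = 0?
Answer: 108*√7 ≈ 285.74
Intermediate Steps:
l(f) = 5 (l(f) = 5 + 0 = 5)
G = 1 (G = -1*(-1) = 1)
O(g, Q) = √(2 + g)
(68 + 40)*O(l(-3), G) = (68 + 40)*√(2 + 5) = 108*√7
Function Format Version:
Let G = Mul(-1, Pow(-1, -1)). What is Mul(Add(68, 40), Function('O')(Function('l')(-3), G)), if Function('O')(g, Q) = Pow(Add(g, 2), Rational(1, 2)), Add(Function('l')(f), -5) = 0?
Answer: Mul(108, Pow(7, Rational(1, 2))) ≈ 285.74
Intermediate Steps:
Function('l')(f) = 5 (Function('l')(f) = Add(5, 0) = 5)
G = 1 (G = Mul(-1, -1) = 1)
Function('O')(g, Q) = Pow(Add(2, g), Rational(1, 2))
Mul(Add(68, 40), Function('O')(Function('l')(-3), G)) = Mul(Add(68, 40), Pow(Add(2, 5), Rational(1, 2))) = Mul(108, Pow(7, Rational(1, 2)))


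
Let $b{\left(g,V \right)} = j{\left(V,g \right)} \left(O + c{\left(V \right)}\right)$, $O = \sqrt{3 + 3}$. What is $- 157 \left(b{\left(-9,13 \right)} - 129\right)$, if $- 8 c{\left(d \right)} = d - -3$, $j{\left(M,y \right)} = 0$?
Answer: $20253$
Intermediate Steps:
$O = \sqrt{6} \approx 2.4495$
$c{\left(d \right)} = - \frac{3}{8} - \frac{d}{8}$ ($c{\left(d \right)} = - \frac{d - -3}{8} = - \frac{d + 3}{8} = - \frac{3 + d}{8} = - \frac{3}{8} - \frac{d}{8}$)
$b{\left(g,V \right)} = 0$ ($b{\left(g,V \right)} = 0 \left(\sqrt{6} - \left(\frac{3}{8} + \frac{V}{8}\right)\right) = 0 \left(- \frac{3}{8} + \sqrt{6} - \frac{V}{8}\right) = 0$)
$- 157 \left(b{\left(-9,13 \right)} - 129\right) = - 157 \left(0 - 129\right) = \left(-157\right) \left(-129\right) = 20253$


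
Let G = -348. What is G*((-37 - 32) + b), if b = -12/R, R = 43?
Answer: 1036692/43 ≈ 24109.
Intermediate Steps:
b = -12/43 ≈ -0.27907
G*((-37 - 32) + b) = -348*((-37 - 32) - 12/43) = -348*(-69 - 12/43) = -348*(-2979/43) = 1036692/43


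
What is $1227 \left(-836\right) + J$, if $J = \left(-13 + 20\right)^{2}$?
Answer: $-1025723$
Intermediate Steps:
$J = 49$ ($J = 7^{2} = 49$)
$1227 \left(-836\right) + J = 1227 \left(-836\right) + 49 = -1025772 + 49 = -1025723$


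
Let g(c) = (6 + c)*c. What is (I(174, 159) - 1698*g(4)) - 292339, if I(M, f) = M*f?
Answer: -332593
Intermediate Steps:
g(c) = c*(6 + c)
(I(174, 159) - 1698*g(4)) - 292339 = (174*159 - 6792*(6 + 4)) - 292339 = (27666 - 6792*10) - 292339 = (27666 - 1698*40) - 292339 = (27666 - 67920) - 292339 = -40254 - 292339 = -332593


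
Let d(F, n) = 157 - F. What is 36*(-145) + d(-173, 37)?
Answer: -4890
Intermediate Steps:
36*(-145) + d(-173, 37) = 36*(-145) + (157 - 1*(-173)) = -5220 + (157 + 173) = -5220 + 330 = -4890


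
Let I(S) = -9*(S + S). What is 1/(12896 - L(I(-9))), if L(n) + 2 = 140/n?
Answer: 81/1044668 ≈ 7.7537e-5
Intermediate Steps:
I(S) = -18*S
L(n) = -2 + 140/n
1/(12896 - L(I(-9))) = 1/(12896 - (-2 + 140/((-18*(-9))))) = 1/(12896 - (-2 + 140/162)) = 1/(12896 - (-2 + 140*(1/162))) = 1/(12896 - (-2 + 70/81)) = 1/(12896 - 1*(-92/81)) = 1/(12896 + 92/81) = 1/(1044668/81) = 81/1044668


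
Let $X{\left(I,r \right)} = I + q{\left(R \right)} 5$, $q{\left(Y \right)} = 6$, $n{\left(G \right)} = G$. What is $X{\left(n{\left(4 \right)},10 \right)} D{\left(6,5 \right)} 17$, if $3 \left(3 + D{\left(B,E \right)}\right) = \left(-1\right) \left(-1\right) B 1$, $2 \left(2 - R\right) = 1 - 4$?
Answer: $-578$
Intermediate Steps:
$R = \frac{7}{2}$ ($R = 2 - \frac{1 - 4}{2} = 2 - - \frac{3}{2} = 2 + \frac{3}{2} = \frac{7}{2} \approx 3.5$)
$X{\left(I,r \right)} = 30 + I$ ($X{\left(I,r \right)} = I + 6 \cdot 5 = I + 30 = 30 + I$)
$D{\left(B,E \right)} = -3 + \frac{B}{3}$ ($D{\left(B,E \right)} = -3 + \frac{\left(-1\right) \left(-1\right) B 1}{3} = -3 + \frac{1 B 1}{3} = -3 + \frac{B 1}{3} = -3 + \frac{B}{3}$)
$X{\left(n{\left(4 \right)},10 \right)} D{\left(6,5 \right)} 17 = \left(30 + 4\right) \left(-3 + \frac{1}{3} \cdot 6\right) 17 = 34 \left(-3 + 2\right) 17 = 34 \left(-1\right) 17 = \left(-34\right) 17 = -578$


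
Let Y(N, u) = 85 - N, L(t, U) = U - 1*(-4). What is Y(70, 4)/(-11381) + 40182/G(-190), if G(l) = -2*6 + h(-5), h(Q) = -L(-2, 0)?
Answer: -228655791/91048 ≈ -2511.4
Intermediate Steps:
L(t, U) = 4 + U (L(t, U) = U + 4 = 4 + U)
h(Q) = -4 (h(Q) = -(4 + 0) = -1*4 = -4)
G(l) = -16 (G(l) = -2*6 - 4 = -12 - 4 = -16)
Y(70, 4)/(-11381) + 40182/G(-190) = (85 - 1*70)/(-11381) + 40182/(-16) = (85 - 70)*(-1/11381) + 40182*(-1/16) = 15*(-1/11381) - 20091/8 = -15/11381 - 20091/8 = -228655791/91048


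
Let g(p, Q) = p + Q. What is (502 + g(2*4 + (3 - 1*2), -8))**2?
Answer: 253009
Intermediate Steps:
g(p, Q) = Q + p
(502 + g(2*4 + (3 - 1*2), -8))**2 = (502 + (-8 + (2*4 + (3 - 1*2))))**2 = (502 + (-8 + (8 + (3 - 2))))**2 = (502 + (-8 + (8 + 1)))**2 = (502 + (-8 + 9))**2 = (502 + 1)**2 = 503**2 = 253009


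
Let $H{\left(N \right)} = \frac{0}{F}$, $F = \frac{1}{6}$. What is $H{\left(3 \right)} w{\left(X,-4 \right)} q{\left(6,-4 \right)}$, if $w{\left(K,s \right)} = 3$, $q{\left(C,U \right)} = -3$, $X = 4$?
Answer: $0$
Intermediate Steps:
$F = \frac{1}{6} \approx 0.16667$
$H{\left(N \right)} = 0$ ($H{\left(N \right)} = 0 \frac{1}{\frac{1}{6}} = 0 \cdot 6 = 0$)
$H{\left(3 \right)} w{\left(X,-4 \right)} q{\left(6,-4 \right)} = 0 \cdot 3 \left(-3\right) = 0 \left(-3\right) = 0$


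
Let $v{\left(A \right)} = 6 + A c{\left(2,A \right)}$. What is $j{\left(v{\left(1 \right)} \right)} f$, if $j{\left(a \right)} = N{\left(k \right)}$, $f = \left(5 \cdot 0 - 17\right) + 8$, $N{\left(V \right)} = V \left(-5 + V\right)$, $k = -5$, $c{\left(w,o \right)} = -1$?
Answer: $-450$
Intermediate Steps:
$v{\left(A \right)} = 6 - A$ ($v{\left(A \right)} = 6 + A \left(-1\right) = 6 - A$)
$f = -9$ ($f = \left(0 - 17\right) + 8 = -17 + 8 = -9$)
$j{\left(a \right)} = 50$ ($j{\left(a \right)} = - 5 \left(-5 - 5\right) = \left(-5\right) \left(-10\right) = 50$)
$j{\left(v{\left(1 \right)} \right)} f = 50 \left(-9\right) = -450$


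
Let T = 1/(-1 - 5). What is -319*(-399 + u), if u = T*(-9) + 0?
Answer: 253605/2 ≈ 1.2680e+5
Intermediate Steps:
T = -1/6 (T = 1/(-6) = -1/6 ≈ -0.16667)
u = 3/2 (u = -1/6*(-9) + 0 = 3/2 + 0 = 3/2 ≈ 1.5000)
-319*(-399 + u) = -319*(-399 + 3/2) = -319*(-795/2) = 253605/2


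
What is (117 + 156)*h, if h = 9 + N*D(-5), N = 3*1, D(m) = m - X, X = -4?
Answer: 1638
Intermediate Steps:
D(m) = 4 + m (D(m) = m - 1*(-4) = m + 4 = 4 + m)
N = 3
h = 6 (h = 9 + 3*(4 - 5) = 9 + 3*(-1) = 9 - 3 = 6)
(117 + 156)*h = (117 + 156)*6 = 273*6 = 1638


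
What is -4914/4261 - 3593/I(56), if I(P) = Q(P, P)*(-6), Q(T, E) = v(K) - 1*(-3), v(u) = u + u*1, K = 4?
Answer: 14985449/281226 ≈ 53.286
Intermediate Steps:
v(u) = 2*u (v(u) = u + u = 2*u)
Q(T, E) = 11 (Q(T, E) = 2*4 - 1*(-3) = 8 + 3 = 11)
I(P) = -66 (I(P) = 11*(-6) = -66)
-4914/4261 - 3593/I(56) = -4914/4261 - 3593/(-66) = -4914*1/4261 - 3593*(-1/66) = -4914/4261 + 3593/66 = 14985449/281226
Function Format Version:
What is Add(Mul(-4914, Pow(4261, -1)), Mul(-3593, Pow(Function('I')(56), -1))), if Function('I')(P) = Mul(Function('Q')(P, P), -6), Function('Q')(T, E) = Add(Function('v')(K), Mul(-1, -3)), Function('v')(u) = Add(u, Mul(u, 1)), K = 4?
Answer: Rational(14985449, 281226) ≈ 53.286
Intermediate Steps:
Function('v')(u) = Mul(2, u) (Function('v')(u) = Add(u, u) = Mul(2, u))
Function('Q')(T, E) = 11 (Function('Q')(T, E) = Add(Mul(2, 4), Mul(-1, -3)) = Add(8, 3) = 11)
Function('I')(P) = -66 (Function('I')(P) = Mul(11, -6) = -66)
Add(Mul(-4914, Pow(4261, -1)), Mul(-3593, Pow(Function('I')(56), -1))) = Add(Mul(-4914, Pow(4261, -1)), Mul(-3593, Pow(-66, -1))) = Add(Mul(-4914, Rational(1, 4261)), Mul(-3593, Rational(-1, 66))) = Add(Rational(-4914, 4261), Rational(3593, 66)) = Rational(14985449, 281226)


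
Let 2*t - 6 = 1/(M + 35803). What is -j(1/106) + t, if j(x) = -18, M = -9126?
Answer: 1120435/53354 ≈ 21.000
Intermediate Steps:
t = 160063/53354 (t = 3 + 1/(2*(-9126 + 35803)) = 3 + (½)/26677 = 3 + (½)*(1/26677) = 3 + 1/53354 = 160063/53354 ≈ 3.0000)
-j(1/106) + t = -1*(-18) + 160063/53354 = 18 + 160063/53354 = 1120435/53354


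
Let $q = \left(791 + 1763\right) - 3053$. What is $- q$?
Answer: $499$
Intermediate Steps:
$q = -499$ ($q = 2554 - 3053 = -499$)
$- q = \left(-1\right) \left(-499\right) = 499$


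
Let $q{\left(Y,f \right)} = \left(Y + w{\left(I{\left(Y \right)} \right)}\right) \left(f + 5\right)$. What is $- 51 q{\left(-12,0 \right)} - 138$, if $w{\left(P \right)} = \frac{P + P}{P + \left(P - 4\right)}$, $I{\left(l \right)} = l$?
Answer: $\frac{18924}{7} \approx 2703.4$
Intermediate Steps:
$w{\left(P \right)} = \frac{2 P}{-4 + 2 P}$ ($w{\left(P \right)} = \frac{2 P}{P + \left(-4 + P\right)} = \frac{2 P}{-4 + 2 P}$)
$q{\left(Y,f \right)} = \left(5 + f\right) \left(Y + \frac{Y}{-2 + Y}\right)$ ($q{\left(Y,f \right)} = \left(Y + \frac{Y}{-2 + Y}\right) \left(f + 5\right) = \left(Y + \frac{Y}{-2 + Y}\right) \left(5 + f\right) = \left(5 + f\right) \left(Y + \frac{Y}{-2 + Y}\right)$)
$- 51 q{\left(-12,0 \right)} - 138 = - 51 \left(- \frac{12 \left(5 + 0 + \left(-2 - 12\right) \left(5 + 0\right)\right)}{-2 - 12}\right) - 138 = - 51 \left(- \frac{12 \left(5 + 0 - 70\right)}{-14}\right) - 138 = - 51 \left(\left(-12\right) \left(- \frac{1}{14}\right) \left(5 + 0 - 70\right)\right) - 138 = - 51 \left(\left(-12\right) \left(- \frac{1}{14}\right) \left(-65\right)\right) - 138 = \left(-51\right) \left(- \frac{390}{7}\right) - 138 = \frac{19890}{7} - 138 = \frac{18924}{7}$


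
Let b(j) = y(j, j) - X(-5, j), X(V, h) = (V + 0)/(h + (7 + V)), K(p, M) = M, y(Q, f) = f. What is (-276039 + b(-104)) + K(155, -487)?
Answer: -28216265/102 ≈ -2.7663e+5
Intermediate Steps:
X(V, h) = V/(7 + V + h)
b(j) = j + 5/(2 + j) (b(j) = j - (-5)/(7 - 5 + j) = j - (-5)/(2 + j) = j + 5/(2 + j))
(-276039 + b(-104)) + K(155, -487) = (-276039 + (5 - 104*(2 - 104))/(2 - 104)) - 487 = (-276039 + (5 - 104*(-102))/(-102)) - 487 = (-276039 - (5 + 10608)/102) - 487 = (-276039 - 1/102*10613) - 487 = (-276039 - 10613/102) - 487 = -28166591/102 - 487 = -28216265/102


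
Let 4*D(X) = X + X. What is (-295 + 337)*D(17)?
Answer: 357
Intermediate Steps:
D(X) = X/2 (D(X) = (X + X)/4 = (2*X)/4 = X/2)
(-295 + 337)*D(17) = (-295 + 337)*((½)*17) = 42*(17/2) = 357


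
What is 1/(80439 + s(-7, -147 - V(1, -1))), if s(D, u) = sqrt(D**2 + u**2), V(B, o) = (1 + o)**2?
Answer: 80439/6470411063 - 7*sqrt(442)/6470411063 ≈ 1.2409e-5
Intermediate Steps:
1/(80439 + s(-7, -147 - V(1, -1))) = 1/(80439 + sqrt((-7)**2 + (-147 - (1 - 1)**2)**2)) = 1/(80439 + sqrt(49 + (-147 - 1*0**2)**2)) = 1/(80439 + sqrt(49 + (-147 - 1*0)**2)) = 1/(80439 + sqrt(49 + (-147 + 0)**2)) = 1/(80439 + sqrt(49 + (-147)**2)) = 1/(80439 + sqrt(49 + 21609)) = 1/(80439 + sqrt(21658)) = 1/(80439 + 7*sqrt(442))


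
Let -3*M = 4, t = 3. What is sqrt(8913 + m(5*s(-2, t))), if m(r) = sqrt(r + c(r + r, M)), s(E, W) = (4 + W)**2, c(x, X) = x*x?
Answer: sqrt(8913 + 21*sqrt(545)) ≈ 96.970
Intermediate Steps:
M = -4/3 (M = -1/3*4 = -4/3 ≈ -1.3333)
c(x, X) = x**2
m(r) = sqrt(r + 4*r**2) (m(r) = sqrt(r + (r + r)**2) = sqrt(r + (2*r)**2) = sqrt(r + 4*r**2))
sqrt(8913 + m(5*s(-2, t))) = sqrt(8913 + sqrt((5*(4 + 3)**2)*(1 + 4*(5*(4 + 3)**2)))) = sqrt(8913 + sqrt((5*7**2)*(1 + 4*(5*7**2)))) = sqrt(8913 + sqrt((5*49)*(1 + 4*(5*49)))) = sqrt(8913 + sqrt(245*(1 + 4*245))) = sqrt(8913 + sqrt(245*(1 + 980))) = sqrt(8913 + sqrt(245*981)) = sqrt(8913 + sqrt(240345)) = sqrt(8913 + 21*sqrt(545))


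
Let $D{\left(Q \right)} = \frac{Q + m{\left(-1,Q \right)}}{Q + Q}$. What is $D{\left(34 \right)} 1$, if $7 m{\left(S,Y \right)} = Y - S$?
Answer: $\frac{39}{68} \approx 0.57353$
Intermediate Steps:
$m{\left(S,Y \right)} = - \frac{S}{7} + \frac{Y}{7}$ ($m{\left(S,Y \right)} = \frac{Y - S}{7} = - \frac{S}{7} + \frac{Y}{7}$)
$D{\left(Q \right)} = \frac{\frac{1}{7} + \frac{8 Q}{7}}{2 Q}$ ($D{\left(Q \right)} = \frac{Q + \left(\left(- \frac{1}{7}\right) \left(-1\right) + \frac{Q}{7}\right)}{Q + Q} = \frac{Q + \left(\frac{1}{7} + \frac{Q}{7}\right)}{2 Q} = \left(\frac{1}{7} + \frac{8 Q}{7}\right) \frac{1}{2 Q} = \frac{\frac{1}{7} + \frac{8 Q}{7}}{2 Q}$)
$D{\left(34 \right)} 1 = \frac{1 + 8 \cdot 34}{14 \cdot 34} \cdot 1 = \frac{1}{14} \cdot \frac{1}{34} \left(1 + 272\right) 1 = \frac{1}{14} \cdot \frac{1}{34} \cdot 273 \cdot 1 = \frac{39}{68} \cdot 1 = \frac{39}{68}$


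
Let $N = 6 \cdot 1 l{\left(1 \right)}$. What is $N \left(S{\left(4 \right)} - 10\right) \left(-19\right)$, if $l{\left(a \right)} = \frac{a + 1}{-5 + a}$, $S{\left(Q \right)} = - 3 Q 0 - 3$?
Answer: $-741$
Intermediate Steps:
$S{\left(Q \right)} = -3$ ($S{\left(Q \right)} = 0 - 3 = -3$)
$l{\left(a \right)} = \frac{1 + a}{-5 + a}$
$N = -3$ ($N = 6 \cdot 1 \frac{1 + 1}{-5 + 1} = 6 \frac{1}{-4} \cdot 2 = 6 \left(\left(- \frac{1}{4}\right) 2\right) = 6 \left(- \frac{1}{2}\right) = -3$)
$N \left(S{\left(4 \right)} - 10\right) \left(-19\right) = - 3 \left(-3 - 10\right) \left(-19\right) = - 3 \left(\left(-13\right) \left(-19\right)\right) = \left(-3\right) 247 = -741$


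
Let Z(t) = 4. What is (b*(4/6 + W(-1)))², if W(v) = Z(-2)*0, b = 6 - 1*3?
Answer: 4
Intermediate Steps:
b = 3 (b = 6 - 3 = 3)
W(v) = 0 (W(v) = 4*0 = 0)
(b*(4/6 + W(-1)))² = (3*(4/6 + 0))² = (3*(4*(⅙) + 0))² = (3*(⅔ + 0))² = (3*(⅔))² = 2² = 4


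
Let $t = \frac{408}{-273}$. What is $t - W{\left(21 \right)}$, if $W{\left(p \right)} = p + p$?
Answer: $- \frac{3958}{91} \approx -43.495$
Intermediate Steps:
$W{\left(p \right)} = 2 p$
$t = - \frac{136}{91}$ ($t = 408 \left(- \frac{1}{273}\right) = - \frac{136}{91} \approx -1.4945$)
$t - W{\left(21 \right)} = - \frac{136}{91} - 2 \cdot 21 = - \frac{136}{91} - 42 = - \frac{3958}{91}$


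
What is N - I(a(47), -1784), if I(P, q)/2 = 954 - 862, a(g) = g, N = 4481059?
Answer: 4480875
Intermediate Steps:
I(P, q) = 184 (I(P, q) = 2*(954 - 862) = 2*92 = 184)
N - I(a(47), -1784) = 4481059 - 1*184 = 4481059 - 184 = 4480875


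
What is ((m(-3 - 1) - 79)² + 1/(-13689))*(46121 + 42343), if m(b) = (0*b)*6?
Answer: 2519249719424/4563 ≈ 5.5210e+8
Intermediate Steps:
m(b) = 0 (m(b) = 0*6 = 0)
((m(-3 - 1) - 79)² + 1/(-13689))*(46121 + 42343) = ((0 - 79)² + 1/(-13689))*(46121 + 42343) = ((-79)² - 1/13689)*88464 = (6241 - 1/13689)*88464 = (85433048/13689)*88464 = 2519249719424/4563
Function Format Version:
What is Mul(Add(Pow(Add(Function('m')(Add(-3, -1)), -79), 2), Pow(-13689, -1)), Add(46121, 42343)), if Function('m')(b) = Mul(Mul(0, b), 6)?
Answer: Rational(2519249719424, 4563) ≈ 5.5210e+8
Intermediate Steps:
Function('m')(b) = 0 (Function('m')(b) = Mul(0, 6) = 0)
Mul(Add(Pow(Add(Function('m')(Add(-3, -1)), -79), 2), Pow(-13689, -1)), Add(46121, 42343)) = Mul(Add(Pow(Add(0, -79), 2), Pow(-13689, -1)), Add(46121, 42343)) = Mul(Add(Pow(-79, 2), Rational(-1, 13689)), 88464) = Mul(Add(6241, Rational(-1, 13689)), 88464) = Mul(Rational(85433048, 13689), 88464) = Rational(2519249719424, 4563)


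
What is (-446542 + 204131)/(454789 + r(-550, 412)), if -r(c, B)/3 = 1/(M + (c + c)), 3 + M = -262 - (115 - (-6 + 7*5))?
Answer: -351738361/659898842 ≈ -0.53302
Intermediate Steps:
M = -351 (M = -3 + (-262 - (115 - (-6 + 7*5))) = -3 + (-262 - (115 - (-6 + 35))) = -3 + (-262 - (115 - 1*29)) = -3 + (-262 - (115 - 29)) = -3 + (-262 - 1*86) = -3 + (-262 - 86) = -3 - 348 = -351)
r(c, B) = -3/(-351 + 2*c) (r(c, B) = -3/(-351 + (c + c)) = -3/(-351 + 2*c))
(-446542 + 204131)/(454789 + r(-550, 412)) = (-446542 + 204131)/(454789 - 3/(-351 + 2*(-550))) = -242411/(454789 - 3/(-351 - 1100)) = -242411/(454789 - 3/(-1451)) = -242411/(454789 - 3*(-1/1451)) = -242411/(454789 + 3/1451) = -242411/659898842/1451 = -242411*1451/659898842 = -351738361/659898842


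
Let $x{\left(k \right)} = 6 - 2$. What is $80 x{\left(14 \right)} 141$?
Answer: $45120$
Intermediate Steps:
$x{\left(k \right)} = 4$
$80 x{\left(14 \right)} 141 = 80 \cdot 4 \cdot 141 = 320 \cdot 141 = 45120$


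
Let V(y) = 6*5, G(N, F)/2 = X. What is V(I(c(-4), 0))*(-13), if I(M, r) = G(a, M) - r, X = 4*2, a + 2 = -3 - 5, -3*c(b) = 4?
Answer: -390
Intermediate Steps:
c(b) = -4/3 (c(b) = -⅓*4 = -4/3)
a = -10 (a = -2 + (-3 - 5) = -2 - 8 = -10)
X = 8
G(N, F) = 16 (G(N, F) = 2*8 = 16)
I(M, r) = 16 - r
V(y) = 30
V(I(c(-4), 0))*(-13) = 30*(-13) = -390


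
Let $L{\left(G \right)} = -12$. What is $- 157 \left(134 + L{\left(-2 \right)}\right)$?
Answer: $-19154$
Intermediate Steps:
$- 157 \left(134 + L{\left(-2 \right)}\right) = - 157 \left(134 - 12\right) = \left(-157\right) 122 = -19154$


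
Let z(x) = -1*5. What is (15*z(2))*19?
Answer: -1425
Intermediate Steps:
z(x) = -5
(15*z(2))*19 = (15*(-5))*19 = -75*19 = -1425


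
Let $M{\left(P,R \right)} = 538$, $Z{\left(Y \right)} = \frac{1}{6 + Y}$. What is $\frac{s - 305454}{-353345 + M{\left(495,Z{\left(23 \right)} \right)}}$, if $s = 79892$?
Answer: $\frac{225562}{352807} \approx 0.63934$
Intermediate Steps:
$\frac{s - 305454}{-353345 + M{\left(495,Z{\left(23 \right)} \right)}} = \frac{79892 - 305454}{-353345 + 538} = - \frac{225562}{-352807} = \left(-225562\right) \left(- \frac{1}{352807}\right) = \frac{225562}{352807}$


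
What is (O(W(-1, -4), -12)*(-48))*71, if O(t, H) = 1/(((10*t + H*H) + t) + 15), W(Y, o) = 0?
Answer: -1136/53 ≈ -21.434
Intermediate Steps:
O(t, H) = 1/(15 + H² + 11*t) (O(t, H) = 1/(((10*t + H²) + t) + 15) = 1/(((H² + 10*t) + t) + 15) = 1/((H² + 11*t) + 15) = 1/(15 + H² + 11*t))
(O(W(-1, -4), -12)*(-48))*71 = (-48/(15 + (-12)² + 11*0))*71 = (-48/(15 + 144 + 0))*71 = (-48/159)*71 = ((1/159)*(-48))*71 = -16/53*71 = -1136/53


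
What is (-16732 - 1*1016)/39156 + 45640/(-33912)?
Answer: -24884896/13831857 ≈ -1.7991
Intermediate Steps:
(-16732 - 1*1016)/39156 + 45640/(-33912) = (-16732 - 1016)*(1/39156) + 45640*(-1/33912) = -17748*1/39156 - 5705/4239 = -1479/3263 - 5705/4239 = -24884896/13831857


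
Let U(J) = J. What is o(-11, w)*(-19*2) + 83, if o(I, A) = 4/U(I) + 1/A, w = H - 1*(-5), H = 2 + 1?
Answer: 4051/44 ≈ 92.068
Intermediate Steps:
H = 3
w = 8 (w = 3 - 1*(-5) = 3 + 5 = 8)
o(I, A) = 1/A + 4/I (o(I, A) = 4/I + 1/A = 1/A + 4/I)
o(-11, w)*(-19*2) + 83 = (1/8 + 4/(-11))*(-19*2) + 83 = (⅛ + 4*(-1/11))*(-38) + 83 = (⅛ - 4/11)*(-38) + 83 = -21/88*(-38) + 83 = 399/44 + 83 = 4051/44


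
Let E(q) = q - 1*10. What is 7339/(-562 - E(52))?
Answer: -7339/604 ≈ -12.151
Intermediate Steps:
E(q) = -10 + q (E(q) = q - 10 = -10 + q)
7339/(-562 - E(52)) = 7339/(-562 - (-10 + 52)) = 7339/(-562 - 1*42) = 7339/(-562 - 42) = 7339/(-604) = 7339*(-1/604) = -7339/604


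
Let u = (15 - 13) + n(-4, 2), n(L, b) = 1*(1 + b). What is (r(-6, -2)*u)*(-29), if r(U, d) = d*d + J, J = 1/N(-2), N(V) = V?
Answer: -1015/2 ≈ -507.50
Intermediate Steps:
n(L, b) = 1 + b
J = -1/2 (J = 1/(-2) = -1/2 ≈ -0.50000)
u = 5 (u = (15 - 13) + (1 + 2) = 2 + 3 = 5)
r(U, d) = -1/2 + d**2 (r(U, d) = d*d - 1/2 = d**2 - 1/2 = -1/2 + d**2)
(r(-6, -2)*u)*(-29) = ((-1/2 + (-2)**2)*5)*(-29) = ((-1/2 + 4)*5)*(-29) = ((7/2)*5)*(-29) = (35/2)*(-29) = -1015/2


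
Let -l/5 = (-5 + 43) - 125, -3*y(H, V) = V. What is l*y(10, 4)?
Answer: -580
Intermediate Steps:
y(H, V) = -V/3
l = 435 (l = -5*((-5 + 43) - 125) = -5*(38 - 125) = -5*(-87) = 435)
l*y(10, 4) = 435*(-1/3*4) = 435*(-4/3) = -580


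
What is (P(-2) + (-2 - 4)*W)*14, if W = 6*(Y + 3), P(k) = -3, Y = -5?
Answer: 966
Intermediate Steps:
W = -12 (W = 6*(-5 + 3) = 6*(-2) = -12)
(P(-2) + (-2 - 4)*W)*14 = (-3 + (-2 - 4)*(-12))*14 = (-3 - 6*(-12))*14 = (-3 + 72)*14 = 69*14 = 966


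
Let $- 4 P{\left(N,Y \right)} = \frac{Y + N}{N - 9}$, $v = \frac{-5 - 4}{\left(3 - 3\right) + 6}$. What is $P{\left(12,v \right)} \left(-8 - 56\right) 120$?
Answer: $6720$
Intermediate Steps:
$v = - \frac{3}{2}$ ($v = - \frac{9}{\left(3 - 3\right) + 6} = - \frac{9}{0 + 6} = - \frac{9}{6} = \left(-9\right) \frac{1}{6} = - \frac{3}{2} \approx -1.5$)
$P{\left(N,Y \right)} = - \frac{N + Y}{4 \left(-9 + N\right)}$ ($P{\left(N,Y \right)} = - \frac{\left(Y + N\right) \frac{1}{N - 9}}{4} = - \frac{\left(N + Y\right) \frac{1}{-9 + N}}{4} = - \frac{\frac{1}{-9 + N} \left(N + Y\right)}{4} = - \frac{N + Y}{4 \left(-9 + N\right)}$)
$P{\left(12,v \right)} \left(-8 - 56\right) 120 = \frac{\left(-1\right) 12 - - \frac{3}{2}}{4 \left(-9 + 12\right)} \left(-8 - 56\right) 120 = \frac{-12 + \frac{3}{2}}{4 \cdot 3} \left(-64\right) 120 = \frac{1}{4} \cdot \frac{1}{3} \left(- \frac{21}{2}\right) \left(-64\right) 120 = \left(- \frac{7}{8}\right) \left(-64\right) 120 = 56 \cdot 120 = 6720$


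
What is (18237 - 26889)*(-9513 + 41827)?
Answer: -279580728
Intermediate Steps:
(18237 - 26889)*(-9513 + 41827) = -8652*32314 = -279580728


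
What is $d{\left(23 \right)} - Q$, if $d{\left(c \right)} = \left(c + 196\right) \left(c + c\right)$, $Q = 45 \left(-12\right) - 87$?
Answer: $10701$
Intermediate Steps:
$Q = -627$ ($Q = -540 - 87 = -627$)
$d{\left(c \right)} = 2 c \left(196 + c\right)$ ($d{\left(c \right)} = \left(196 + c\right) 2 c = 2 c \left(196 + c\right)$)
$d{\left(23 \right)} - Q = 2 \cdot 23 \left(196 + 23\right) - -627 = 2 \cdot 23 \cdot 219 + 627 = 10074 + 627 = 10701$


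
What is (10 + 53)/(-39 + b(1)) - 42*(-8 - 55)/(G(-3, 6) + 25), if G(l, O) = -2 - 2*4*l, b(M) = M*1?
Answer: 97587/1786 ≈ 54.640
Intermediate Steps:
b(M) = M
G(l, O) = -2 - 8*l
(10 + 53)/(-39 + b(1)) - 42*(-8 - 55)/(G(-3, 6) + 25) = (10 + 53)/(-39 + 1) - 42*(-8 - 55)/((-2 - 8*(-3)) + 25) = 63/(-38) - (-2646)/((-2 + 24) + 25) = 63*(-1/38) - (-2646)/(22 + 25) = -63/38 - (-2646)/47 = -63/38 - 42*(-63/47) = -63/38 + 2646/47 = 97587/1786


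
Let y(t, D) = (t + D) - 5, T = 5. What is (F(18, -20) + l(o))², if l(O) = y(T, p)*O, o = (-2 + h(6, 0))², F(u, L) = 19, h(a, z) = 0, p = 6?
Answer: 1849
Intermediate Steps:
y(t, D) = -5 + D + t (y(t, D) = (D + t) - 5 = -5 + D + t)
o = 4 (o = (-2 + 0)² = (-2)² = 4)
l(O) = 6*O (l(O) = (-5 + 6 + 5)*O = 6*O)
(F(18, -20) + l(o))² = (19 + 6*4)² = (19 + 24)² = 43² = 1849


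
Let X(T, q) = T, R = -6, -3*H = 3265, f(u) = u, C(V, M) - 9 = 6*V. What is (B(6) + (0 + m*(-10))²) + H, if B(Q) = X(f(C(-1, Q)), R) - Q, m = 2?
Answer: -2074/3 ≈ -691.33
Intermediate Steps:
C(V, M) = 9 + 6*V
H = -3265/3 (H = -⅓*3265 = -3265/3 ≈ -1088.3)
B(Q) = 3 - Q (B(Q) = (9 + 6*(-1)) - Q = (9 - 6) - Q = 3 - Q)
(B(6) + (0 + m*(-10))²) + H = ((3 - 1*6) + (0 + 2*(-10))²) - 3265/3 = ((3 - 6) + (0 - 20)²) - 3265/3 = (-3 + (-20)²) - 3265/3 = (-3 + 400) - 3265/3 = 397 - 3265/3 = -2074/3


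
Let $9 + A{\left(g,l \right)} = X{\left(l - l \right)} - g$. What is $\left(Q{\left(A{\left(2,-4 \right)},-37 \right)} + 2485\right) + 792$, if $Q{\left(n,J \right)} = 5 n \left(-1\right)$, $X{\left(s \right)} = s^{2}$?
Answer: $3332$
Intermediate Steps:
$A{\left(g,l \right)} = -9 - g$ ($A{\left(g,l \right)} = -9 - \left(g - \left(l - l\right)^{2}\right) = -9 - \left(0 + g\right) = -9 + \left(0 - g\right) = -9 - g$)
$Q{\left(n,J \right)} = - 5 n$
$\left(Q{\left(A{\left(2,-4 \right)},-37 \right)} + 2485\right) + 792 = \left(- 5 \left(-9 - 2\right) + 2485\right) + 792 = \left(\left(-5\right) \left(-11\right) + 2485\right) + 792 = \left(55 + 2485\right) + 792 = 2540 + 792 = 3332$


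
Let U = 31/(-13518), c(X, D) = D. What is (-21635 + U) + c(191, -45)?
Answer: -293070271/13518 ≈ -21680.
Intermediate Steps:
U = -31/13518 (U = 31*(-1/13518) = -31/13518 ≈ -0.0022932)
(-21635 + U) + c(191, -45) = (-21635 - 31/13518) - 45 = -292461961/13518 - 45 = -293070271/13518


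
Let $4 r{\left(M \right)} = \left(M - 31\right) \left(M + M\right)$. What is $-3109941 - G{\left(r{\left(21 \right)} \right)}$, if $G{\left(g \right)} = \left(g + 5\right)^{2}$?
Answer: $-3119941$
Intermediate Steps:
$r{\left(M \right)} = \frac{M \left(-31 + M\right)}{2}$ ($r{\left(M \right)} = \frac{\left(M - 31\right) \left(M + M\right)}{4} = \frac{\left(-31 + M\right) 2 M}{4} = \frac{2 M \left(-31 + M\right)}{4} = \frac{M \left(-31 + M\right)}{2}$)
$G{\left(g \right)} = \left(5 + g\right)^{2}$
$-3109941 - G{\left(r{\left(21 \right)} \right)} = -3109941 - \left(5 + \frac{1}{2} \cdot 21 \left(-31 + 21\right)\right)^{2} = -3109941 - \left(5 + \frac{1}{2} \cdot 21 \left(-10\right)\right)^{2} = -3109941 - \left(5 - 105\right)^{2} = -3109941 - \left(-100\right)^{2} = -3109941 - 10000 = -3119941$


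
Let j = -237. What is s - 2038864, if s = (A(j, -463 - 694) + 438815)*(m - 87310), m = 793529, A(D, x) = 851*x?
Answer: -385450719312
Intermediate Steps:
s = -385448680448 (s = (851*(-463 - 694) + 438815)*(793529 - 87310) = (851*(-1157) + 438815)*706219 = (-984607 + 438815)*706219 = -545792*706219 = -385448680448)
s - 2038864 = -385448680448 - 2038864 = -385450719312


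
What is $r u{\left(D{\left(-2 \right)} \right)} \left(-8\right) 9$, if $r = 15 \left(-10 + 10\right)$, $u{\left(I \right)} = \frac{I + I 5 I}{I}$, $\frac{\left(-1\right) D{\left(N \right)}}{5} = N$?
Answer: $0$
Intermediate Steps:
$D{\left(N \right)} = - 5 N$
$u{\left(I \right)} = \frac{I + 5 I^{2}}{I}$ ($u{\left(I \right)} = \frac{I + 5 I I}{I} = \frac{I + 5 I^{2}}{I}$)
$r = 0$ ($r = 15 \cdot 0 = 0$)
$r u{\left(D{\left(-2 \right)} \right)} \left(-8\right) 9 = 0 \left(1 + 5 \left(\left(-5\right) \left(-2\right)\right)\right) \left(-8\right) 9 = 0 \left(1 + 5 \cdot 10\right) \left(-8\right) 9 = 0 \left(1 + 50\right) \left(-8\right) 9 = 0 \cdot 51 \left(-8\right) 9 = 0 \left(\left(-408\right) 9\right) = 0 \left(-3672\right) = 0$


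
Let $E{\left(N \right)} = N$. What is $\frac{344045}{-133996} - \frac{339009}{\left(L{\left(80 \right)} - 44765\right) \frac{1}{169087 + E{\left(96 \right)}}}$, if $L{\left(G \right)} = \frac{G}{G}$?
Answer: $\frac{960658271703629}{749774618} \approx 1.2813 \cdot 10^{6}$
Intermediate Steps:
$L{\left(G \right)} = 1$
$\frac{344045}{-133996} - \frac{339009}{\left(L{\left(80 \right)} - 44765\right) \frac{1}{169087 + E{\left(96 \right)}}} = \frac{344045}{-133996} - \frac{339009}{\left(1 - 44765\right) \frac{1}{169087 + 96}} = 344045 \left(- \frac{1}{133996}\right) - \frac{339009}{\left(-44764\right) \frac{1}{169183}} = - \frac{344045}{133996} - \frac{339009}{\left(-44764\right) \frac{1}{169183}} = - \frac{344045}{133996} - \frac{339009}{- \frac{44764}{169183}} = - \frac{344045}{133996} - - \frac{57354559647}{44764} = - \frac{344045}{133996} + \frac{57354559647}{44764} = \frac{960658271703629}{749774618}$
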